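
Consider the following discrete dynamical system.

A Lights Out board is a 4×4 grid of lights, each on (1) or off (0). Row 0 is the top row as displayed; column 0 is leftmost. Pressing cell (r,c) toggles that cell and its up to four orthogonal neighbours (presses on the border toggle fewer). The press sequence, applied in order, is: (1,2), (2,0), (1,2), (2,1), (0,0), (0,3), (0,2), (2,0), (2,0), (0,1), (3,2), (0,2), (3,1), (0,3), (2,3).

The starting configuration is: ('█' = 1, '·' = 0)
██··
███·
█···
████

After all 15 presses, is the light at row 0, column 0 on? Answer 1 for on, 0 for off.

gen 0: ██··
███·
█···
████
gen 1: ███·
█··█
█·█·
████
gen 2: ███·
···█
·██·
·███
gen 3: ██··
·██·
·█··
·███
gen 4: ██··
··█·
█·█·
··██
gen 5: ····
█·█·
█·█·
··██
gen 6: ··██
█·██
█·█·
··██
gen 7: ·█··
█··█
█·█·
··██
gen 8: ·█··
···█
·██·
█·██
gen 9: ·█··
█··█
█·█·
··██
gen 10: █·█·
██·█
█·█·
··██
gen 11: █·█·
██·█
█···
·█··
gen 12: ██·█
████
█···
·█··
gen 13: ██·█
████
██··
█·█·
gen 14: ███·
███·
██··
█·█·
gen 15: ███·
████
████
█·██

1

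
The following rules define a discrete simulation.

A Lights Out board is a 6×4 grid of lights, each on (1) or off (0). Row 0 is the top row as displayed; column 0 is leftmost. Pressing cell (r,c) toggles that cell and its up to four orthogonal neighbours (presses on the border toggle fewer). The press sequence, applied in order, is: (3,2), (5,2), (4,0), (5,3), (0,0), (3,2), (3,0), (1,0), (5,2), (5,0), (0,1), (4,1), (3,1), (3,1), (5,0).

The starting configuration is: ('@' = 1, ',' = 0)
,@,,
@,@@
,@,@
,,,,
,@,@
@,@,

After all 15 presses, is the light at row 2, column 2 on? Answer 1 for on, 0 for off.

0

gen 0: ,@,,
@,@@
,@,@
,,,,
,@,@
@,@,
gen 1: ,@,,
@,@@
,@@@
,@@@
,@@@
@,@,
gen 2: ,@,,
@,@@
,@@@
,@@@
,@,@
@@,@
gen 3: ,@,,
@,@@
,@@@
@@@@
@,,@
,@,@
gen 4: ,@,,
@,@@
,@@@
@@@@
@,,,
,@@,
gen 5: @,,,
,,@@
,@@@
@@@@
@,,,
,@@,
gen 6: @,,,
,,@@
,@,@
@,,,
@,@,
,@@,
gen 7: @,,,
,,@@
@@,@
,@,,
,,@,
,@@,
gen 8: ,,,,
@@@@
,@,@
,@,,
,,@,
,@@,
gen 9: ,,,,
@@@@
,@,@
,@,,
,,,,
,,,@
gen 10: ,,,,
@@@@
,@,@
,@,,
@,,,
@@,@
gen 11: @@@,
@,@@
,@,@
,@,,
@,,,
@@,@
gen 12: @@@,
@,@@
,@,@
,,,,
,@@,
@,,@
gen 13: @@@,
@,@@
,,,@
@@@,
,,@,
@,,@
gen 14: @@@,
@,@@
,@,@
,,,,
,@@,
@,,@
gen 15: @@@,
@,@@
,@,@
,,,,
@@@,
,@,@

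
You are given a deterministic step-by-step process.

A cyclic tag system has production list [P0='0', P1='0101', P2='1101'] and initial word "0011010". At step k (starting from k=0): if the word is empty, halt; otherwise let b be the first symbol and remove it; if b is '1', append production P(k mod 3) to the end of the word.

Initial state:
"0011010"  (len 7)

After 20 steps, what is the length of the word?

22

k=0  "0011010"  (len 7)
k=1  "011010"  (len 6)
k=2  "11010"  (len 5)
k=3  "10101101"  (len 8)
k=4  "01011010"  (len 8)
k=5  "1011010"  (len 7)
k=6  "0110101101"  (len 10)
k=7  "110101101"  (len 9)
k=8  "101011010101"  (len 12)
k=9  "010110101011101"  (len 15)
k=10  "10110101011101"  (len 14)
k=11  "01101010111010101"  (len 17)
k=12  "1101010111010101"  (len 16)
k=13  "1010101110101010"  (len 16)
k=14  "0101011101010100101"  (len 19)
k=15  "101011101010100101"  (len 18)
k=16  "010111010101001010"  (len 18)
k=17  "10111010101001010"  (len 17)
k=18  "01110101010010101101"  (len 20)
k=19  "1110101010010101101"  (len 19)
k=20  "1101010100101011010101"  (len 22)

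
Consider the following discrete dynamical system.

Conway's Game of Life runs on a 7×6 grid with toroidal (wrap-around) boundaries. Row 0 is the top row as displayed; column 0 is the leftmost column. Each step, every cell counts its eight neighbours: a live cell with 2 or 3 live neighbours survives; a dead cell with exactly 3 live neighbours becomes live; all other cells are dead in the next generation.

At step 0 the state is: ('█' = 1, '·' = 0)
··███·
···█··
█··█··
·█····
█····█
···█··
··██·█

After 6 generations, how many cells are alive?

[0] ··███·
···█··
█··█··
·█····
█····█
···█··
··██·█
[1] ······
······
··█···
·█···█
█·····
█·██·█
······
[2] ······
······
······
██····
··█·█·
██···█
······
[3] ······
······
······
·█····
··█···
██···█
█·····
[4] ······
······
······
······
··█···
██···█
██···█
[5] █·····
······
······
······
██····
··█··█
·█···█
[6] █·····
······
······
······
██····
··█··█
·█···█

7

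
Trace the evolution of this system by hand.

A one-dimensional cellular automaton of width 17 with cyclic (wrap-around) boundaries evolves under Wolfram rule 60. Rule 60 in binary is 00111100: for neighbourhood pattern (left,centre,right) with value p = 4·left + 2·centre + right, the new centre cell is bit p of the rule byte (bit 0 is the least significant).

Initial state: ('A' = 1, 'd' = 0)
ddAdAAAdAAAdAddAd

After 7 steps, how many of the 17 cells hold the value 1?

k=0  ddAdAAAdAAAdAddAd
k=1  ddAAAddAAddAAAdAA
k=2  AdAddAdAdAdAddAAd
k=3  AAAAdAAAAAAAAdAdA
k=4  ddddAAdddddddAAAA
k=5  AdddAdAddddddAddd
k=6  AAddAAAAdddddAAdd
k=7  AdAdAdddAddddAdAd

6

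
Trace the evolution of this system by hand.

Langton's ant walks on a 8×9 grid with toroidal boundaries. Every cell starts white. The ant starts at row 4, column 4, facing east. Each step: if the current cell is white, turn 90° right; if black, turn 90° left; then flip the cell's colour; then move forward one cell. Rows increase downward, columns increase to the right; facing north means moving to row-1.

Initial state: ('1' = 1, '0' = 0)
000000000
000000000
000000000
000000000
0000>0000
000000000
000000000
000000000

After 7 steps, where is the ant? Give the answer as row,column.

k=0  000000000
000000000
000000000
000000000
0000>0000
000000000
000000000
000000000
k=1  000000000
000000000
000000000
000000000
000010000
0000v0000
000000000
000000000
k=2  000000000
000000000
000000000
000000000
000010000
000<10000
000000000
000000000
k=3  000000000
000000000
000000000
000000000
000^10000
000110000
000000000
000000000
k=4  000000000
000000000
000000000
000000000
0001>0000
000110000
000000000
000000000
k=5  000000000
000000000
000000000
0000^0000
000100000
000110000
000000000
000000000
k=6  000000000
000000000
000000000
00001>000
000100000
000110000
000000000
000000000
k=7  000000000
000000000
000000000
000011000
00010v000
000110000
000000000
000000000

4,5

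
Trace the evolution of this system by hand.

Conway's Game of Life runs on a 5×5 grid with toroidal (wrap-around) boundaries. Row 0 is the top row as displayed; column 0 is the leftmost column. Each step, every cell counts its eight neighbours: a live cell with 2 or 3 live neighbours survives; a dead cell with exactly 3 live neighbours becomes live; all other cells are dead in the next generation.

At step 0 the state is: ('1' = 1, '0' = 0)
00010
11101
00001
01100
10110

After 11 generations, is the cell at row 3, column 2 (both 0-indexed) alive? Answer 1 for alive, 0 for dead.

1

0) 00010
11101
00001
01100
10110
1) 00000
11101
00001
11101
00011
2) 01100
11011
00000
01100
01111
3) 00000
11011
00011
11000
00000
4) 10001
10110
00010
10001
00000
5) 11011
11110
11110
00001
00000
6) 00010
00000
00000
11111
00010
7) 00000
00000
11111
11111
11000
8) 00000
11111
00000
00000
00010
9) 11000
11111
11111
00000
00000
10) 00010
00000
00000
11111
00000
11) 00000
00000
11111
11111
11000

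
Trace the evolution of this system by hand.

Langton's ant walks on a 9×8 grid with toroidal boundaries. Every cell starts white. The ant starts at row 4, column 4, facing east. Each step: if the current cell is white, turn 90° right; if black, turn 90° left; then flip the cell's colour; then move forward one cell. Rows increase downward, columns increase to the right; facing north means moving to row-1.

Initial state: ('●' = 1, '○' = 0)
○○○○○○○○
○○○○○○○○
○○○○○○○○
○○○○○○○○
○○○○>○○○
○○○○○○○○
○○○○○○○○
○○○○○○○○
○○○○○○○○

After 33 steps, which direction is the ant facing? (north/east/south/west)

k=0  ○○○○○○○○
○○○○○○○○
○○○○○○○○
○○○○○○○○
○○○○>○○○
○○○○○○○○
○○○○○○○○
○○○○○○○○
○○○○○○○○
k=1  ○○○○○○○○
○○○○○○○○
○○○○○○○○
○○○○○○○○
○○○○●○○○
○○○○v○○○
○○○○○○○○
○○○○○○○○
○○○○○○○○
k=2  ○○○○○○○○
○○○○○○○○
○○○○○○○○
○○○○○○○○
○○○○●○○○
○○○<●○○○
○○○○○○○○
○○○○○○○○
○○○○○○○○
k=3  ○○○○○○○○
○○○○○○○○
○○○○○○○○
○○○○○○○○
○○○^●○○○
○○○●●○○○
○○○○○○○○
○○○○○○○○
○○○○○○○○
k=4  ○○○○○○○○
○○○○○○○○
○○○○○○○○
○○○○○○○○
○○○●>○○○
○○○●●○○○
○○○○○○○○
○○○○○○○○
○○○○○○○○
k=5  ○○○○○○○○
○○○○○○○○
○○○○○○○○
○○○○^○○○
○○○●○○○○
○○○●●○○○
○○○○○○○○
○○○○○○○○
○○○○○○○○
k=6  ○○○○○○○○
○○○○○○○○
○○○○○○○○
○○○○●>○○
○○○●○○○○
○○○●●○○○
○○○○○○○○
○○○○○○○○
○○○○○○○○
k=7  ○○○○○○○○
○○○○○○○○
○○○○○○○○
○○○○●●○○
○○○●○v○○
○○○●●○○○
○○○○○○○○
○○○○○○○○
○○○○○○○○
k=8  ○○○○○○○○
○○○○○○○○
○○○○○○○○
○○○○●●○○
○○○●<●○○
○○○●●○○○
○○○○○○○○
○○○○○○○○
○○○○○○○○
k=9  ○○○○○○○○
○○○○○○○○
○○○○○○○○
○○○○^●○○
○○○●●●○○
○○○●●○○○
○○○○○○○○
○○○○○○○○
○○○○○○○○
k=10  ○○○○○○○○
○○○○○○○○
○○○○○○○○
○○○<○●○○
○○○●●●○○
○○○●●○○○
○○○○○○○○
○○○○○○○○
○○○○○○○○
k=11  ○○○○○○○○
○○○○○○○○
○○○^○○○○
○○○●○●○○
○○○●●●○○
○○○●●○○○
○○○○○○○○
○○○○○○○○
○○○○○○○○
k=12  ○○○○○○○○
○○○○○○○○
○○○●>○○○
○○○●○●○○
○○○●●●○○
○○○●●○○○
○○○○○○○○
○○○○○○○○
○○○○○○○○
k=13  ○○○○○○○○
○○○○○○○○
○○○●●○○○
○○○●v●○○
○○○●●●○○
○○○●●○○○
○○○○○○○○
○○○○○○○○
○○○○○○○○
k=14  ○○○○○○○○
○○○○○○○○
○○○●●○○○
○○○<●●○○
○○○●●●○○
○○○●●○○○
○○○○○○○○
○○○○○○○○
○○○○○○○○
k=15  ○○○○○○○○
○○○○○○○○
○○○●●○○○
○○○○●●○○
○○○v●●○○
○○○●●○○○
○○○○○○○○
○○○○○○○○
○○○○○○○○
k=16  ○○○○○○○○
○○○○○○○○
○○○●●○○○
○○○○●●○○
○○○○>●○○
○○○●●○○○
○○○○○○○○
○○○○○○○○
○○○○○○○○
k=17  ○○○○○○○○
○○○○○○○○
○○○●●○○○
○○○○^●○○
○○○○○●○○
○○○●●○○○
○○○○○○○○
○○○○○○○○
○○○○○○○○
k=18  ○○○○○○○○
○○○○○○○○
○○○●●○○○
○○○<○●○○
○○○○○●○○
○○○●●○○○
○○○○○○○○
○○○○○○○○
○○○○○○○○
k=19  ○○○○○○○○
○○○○○○○○
○○○^●○○○
○○○●○●○○
○○○○○●○○
○○○●●○○○
○○○○○○○○
○○○○○○○○
○○○○○○○○
k=20  ○○○○○○○○
○○○○○○○○
○○<○●○○○
○○○●○●○○
○○○○○●○○
○○○●●○○○
○○○○○○○○
○○○○○○○○
○○○○○○○○
k=21  ○○○○○○○○
○○^○○○○○
○○●○●○○○
○○○●○●○○
○○○○○●○○
○○○●●○○○
○○○○○○○○
○○○○○○○○
○○○○○○○○
k=22  ○○○○○○○○
○○●>○○○○
○○●○●○○○
○○○●○●○○
○○○○○●○○
○○○●●○○○
○○○○○○○○
○○○○○○○○
○○○○○○○○
k=23  ○○○○○○○○
○○●●○○○○
○○●v●○○○
○○○●○●○○
○○○○○●○○
○○○●●○○○
○○○○○○○○
○○○○○○○○
○○○○○○○○
k=24  ○○○○○○○○
○○●●○○○○
○○<●●○○○
○○○●○●○○
○○○○○●○○
○○○●●○○○
○○○○○○○○
○○○○○○○○
○○○○○○○○
k=25  ○○○○○○○○
○○●●○○○○
○○○●●○○○
○○v●○●○○
○○○○○●○○
○○○●●○○○
○○○○○○○○
○○○○○○○○
○○○○○○○○
k=26  ○○○○○○○○
○○●●○○○○
○○○●●○○○
○<●●○●○○
○○○○○●○○
○○○●●○○○
○○○○○○○○
○○○○○○○○
○○○○○○○○
k=27  ○○○○○○○○
○○●●○○○○
○^○●●○○○
○●●●○●○○
○○○○○●○○
○○○●●○○○
○○○○○○○○
○○○○○○○○
○○○○○○○○
k=28  ○○○○○○○○
○○●●○○○○
○●>●●○○○
○●●●○●○○
○○○○○●○○
○○○●●○○○
○○○○○○○○
○○○○○○○○
○○○○○○○○
k=29  ○○○○○○○○
○○●●○○○○
○●●●●○○○
○●v●○●○○
○○○○○●○○
○○○●●○○○
○○○○○○○○
○○○○○○○○
○○○○○○○○
k=30  ○○○○○○○○
○○●●○○○○
○●●●●○○○
○●○>○●○○
○○○○○●○○
○○○●●○○○
○○○○○○○○
○○○○○○○○
○○○○○○○○
k=31  ○○○○○○○○
○○●●○○○○
○●●^●○○○
○●○○○●○○
○○○○○●○○
○○○●●○○○
○○○○○○○○
○○○○○○○○
○○○○○○○○
k=32  ○○○○○○○○
○○●●○○○○
○●<○●○○○
○●○○○●○○
○○○○○●○○
○○○●●○○○
○○○○○○○○
○○○○○○○○
○○○○○○○○
k=33  ○○○○○○○○
○○●●○○○○
○●○○●○○○
○●v○○●○○
○○○○○●○○
○○○●●○○○
○○○○○○○○
○○○○○○○○
○○○○○○○○

south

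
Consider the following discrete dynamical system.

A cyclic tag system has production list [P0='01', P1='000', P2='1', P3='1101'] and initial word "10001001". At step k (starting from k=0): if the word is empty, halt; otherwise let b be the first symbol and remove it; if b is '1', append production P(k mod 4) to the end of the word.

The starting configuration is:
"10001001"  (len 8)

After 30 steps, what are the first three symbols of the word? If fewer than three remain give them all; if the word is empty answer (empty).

011

0) "10001001"  (len 8)
1) "000100101"  (len 9)
2) "00100101"  (len 8)
3) "0100101"  (len 7)
4) "100101"  (len 6)
5) "0010101"  (len 7)
6) "010101"  (len 6)
7) "10101"  (len 5)
8) "01011101"  (len 8)
9) "1011101"  (len 7)
10) "011101000"  (len 9)
11) "11101000"  (len 8)
12) "11010001101"  (len 11)
13) "101000110101"  (len 12)
14) "01000110101000"  (len 14)
15) "1000110101000"  (len 13)
16) "0001101010001101"  (len 16)
17) "001101010001101"  (len 15)
18) "01101010001101"  (len 14)
19) "1101010001101"  (len 13)
20) "1010100011011101"  (len 16)
21) "01010001101110101"  (len 17)
22) "1010001101110101"  (len 16)
23) "0100011011101011"  (len 16)
24) "100011011101011"  (len 15)
25) "0001101110101101"  (len 16)
26) "001101110101101"  (len 15)
27) "01101110101101"  (len 14)
28) "1101110101101"  (len 13)
29) "10111010110101"  (len 14)
30) "0111010110101000"  (len 16)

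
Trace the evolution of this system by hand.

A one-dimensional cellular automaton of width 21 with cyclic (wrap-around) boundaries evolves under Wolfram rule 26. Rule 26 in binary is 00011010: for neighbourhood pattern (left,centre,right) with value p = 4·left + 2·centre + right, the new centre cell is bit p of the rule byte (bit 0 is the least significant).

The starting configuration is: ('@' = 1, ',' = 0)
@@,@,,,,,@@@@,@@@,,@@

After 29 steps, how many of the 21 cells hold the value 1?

t=0: @@,@,,,,,@@@@,@@@,,@@
t=1: ,,,,@,,,@@,,,,@,,@@@,
t=2: ,,,@,@,@@,@,,@,@@@,,@
t=3: @,@,,,,@,,,@@,,@,,@@,
t=4: ,,,@,,@,@,@@,@@,@@@,,
t=5: ,,@,@@,,,,@,,@,,@,,@,
t=6: ,@,,@,@,,@,@@,@@,@@,@
t=7: ,,@@,,,@@,,@,,@,,@,,,
t=8: ,@@,@,@@,@@,@@,@@,@,,
t=9: @@,,,,@,,@,,@,,@,,,@,
t=10: @,@,,@,@@,@@,@@,@,@,,
t=11: ,,,@@,,@,,@,,@,,,,,@@
t=12: @,@@,@@,@@,@@,@,,,@@,
t=13: ,,@,,@,,@,,@,,,@,@@,,
t=14: ,@,@@,@@,@@,@,@,,@,@,
t=15: @,,@,,@,,@,,,,,@@,,,@
t=16: ,@@,@@,@@,@,,,@@,@,@@
t=17: ,@,,@,,@,,,@,@@,,,,@,
t=18: @,@@,@@,@,@,,@,@,,@,@
t=19: ,,@,,@,,,,,@@,,,@@,,@
t=20: @@,@@,@,,,@@,@,@@,@@,
t=21: @,,@,,,@,@@,,,,@,,@,,
t=22: ,@@,@,@,,@,@,,@,@@,@@
t=23: ,@,,,,,@@,,,@@,,@,,@,
t=24: @,@,,,@@,@,@@,@@,@@,@
t=25: ,,,@,@@,,,,@,,@,,@,,@
t=26: @,@,,@,@,,@,@@,@@,@@,
t=27: ,,,@@,,,@@,,@,,@,,@,,
t=28: ,,@@,@,@@,@@,@@,@@,@,
t=29: ,@@,,,,@,,@,,@,,@,,,@

7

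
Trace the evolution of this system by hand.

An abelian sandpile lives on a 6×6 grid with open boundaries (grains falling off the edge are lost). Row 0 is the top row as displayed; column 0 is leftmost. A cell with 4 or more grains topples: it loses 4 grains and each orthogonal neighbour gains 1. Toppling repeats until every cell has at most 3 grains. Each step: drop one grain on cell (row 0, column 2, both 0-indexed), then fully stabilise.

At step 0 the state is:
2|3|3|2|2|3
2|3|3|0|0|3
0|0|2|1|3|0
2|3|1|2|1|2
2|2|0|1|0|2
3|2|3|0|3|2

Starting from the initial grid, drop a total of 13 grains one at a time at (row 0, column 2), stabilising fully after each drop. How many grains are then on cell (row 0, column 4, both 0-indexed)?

3

t=0: 2|3|3|2|2|3
2|3|3|0|0|3
0|0|2|1|3|0
2|3|1|2|1|2
2|2|0|1|0|2
3|2|3|0|3|2
t=1: 3|1|2|3|2|3
3|1|1|1|0|3
0|1|3|1|3|0
2|3|1|2|1|2
2|2|0|1|0|2
3|2|3|0|3|2
t=2: 3|1|3|3|2|3
3|1|1|1|0|3
0|1|3|1|3|0
2|3|1|2|1|2
2|2|0|1|0|2
3|2|3|0|3|2
t=3: 3|2|1|0|3|3
3|1|2|2|0|3
0|1|3|1|3|0
2|3|1|2|1|2
2|2|0|1|0|2
3|2|3|0|3|2
t=4: 3|2|2|0|3|3
3|1|2|2|0|3
0|1|3|1|3|0
2|3|1|2|1|2
2|2|0|1|0|2
3|2|3|0|3|2
t=5: 3|2|3|0|3|3
3|1|2|2|0|3
0|1|3|1|3|0
2|3|1|2|1|2
2|2|0|1|0|2
3|2|3|0|3|2
t=6: 3|3|0|1|3|3
3|1|3|2|0|3
0|1|3|1|3|0
2|3|1|2|1|2
2|2|0|1|0|2
3|2|3|0|3|2
t=7: 3|3|1|1|3|3
3|1|3|2|0|3
0|1|3|1|3|0
2|3|1|2|1|2
2|2|0|1|0|2
3|2|3|0|3|2
t=8: 3|3|2|1|3|3
3|1|3|2|0|3
0|1|3|1|3|0
2|3|1|2|1|2
2|2|0|1|0|2
3|2|3|0|3|2
t=9: 3|3|3|1|3|3
3|1|3|2|0|3
0|1|3|1|3|0
2|3|1|2|1|2
2|2|0|1|0|2
3|2|3|0|3|2
t=10: 1|2|2|2|3|3
1|0|2|3|0|3
1|3|0|2|3|0
2|3|2|2|1|2
2|2|0|1|0|2
3|2|3|0|3|2
t=11: 1|2|3|2|3|3
1|0|2|3|0|3
1|3|0|2|3|0
2|3|2|2|1|2
2|2|0|1|0|2
3|2|3|0|3|2
t=12: 1|3|0|3|3|3
1|0|3|3|0|3
1|3|0|2|3|0
2|3|2|2|1|2
2|2|0|1|0|2
3|2|3|0|3|2
t=13: 1|3|1|3|3|3
1|0|3|3|0|3
1|3|0|2|3|0
2|3|2|2|1|2
2|2|0|1|0|2
3|2|3|0|3|2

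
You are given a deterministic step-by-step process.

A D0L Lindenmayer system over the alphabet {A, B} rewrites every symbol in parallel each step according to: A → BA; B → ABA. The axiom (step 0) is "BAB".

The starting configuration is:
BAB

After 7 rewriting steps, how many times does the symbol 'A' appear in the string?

915

step 0: BAB
step 1: ABABAABA
step 2: BAABABAABABABAABABA
step 3: ABABABAABABAABABABAABABAABABAABABABAABABAABABA
step 4: BAABABAABABAABABABAABABAABABABAABABAABABAABABABAABABAABABABAABABAABABABAABABAABABAABABABAABABAABABABAABABAABABA
step 5: ABABABAABABAABABABAABABAABABABAABABAABABAABABABAABABAABABA…ABABABAABABAABABABAABABAABABAABABABAABABAABABABAABABAABABA  (len 268)
step 6: BAABABAABABAABABABAABABAABABABAABABAABABAABABABAABABAABABA…ABABABAABABAABABABAABABAABABAABABABAABABAABABABAABABAABABA  (len 647)
step 7: ABABABAABABAABABABAABABAABABABAABABAABABAABABABAABABAABABA…ABABABAABABAABABABAABABAABABAABABABAABABAABABABAABABAABABA  (len 1562)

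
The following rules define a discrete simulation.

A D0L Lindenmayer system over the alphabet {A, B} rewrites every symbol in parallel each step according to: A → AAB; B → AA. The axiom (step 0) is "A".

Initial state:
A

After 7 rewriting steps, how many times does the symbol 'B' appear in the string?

328

t=0: A
t=1: AAB
t=2: AABAABAA
t=3: AABAABAAAABAABAAAABAAB
t=4: AABAABAAAABAABAAAABAABAABAABAAAABAABAAAABAABAABAABAAAABAABAA
t=5: AABAABAAAABAABAAAABAABAABAABAAAABAABAAAABAABAABAABAAAABAAB…BAABAAAABAABAAAABAABAAAABAABAAAABAABAABAABAAAABAABAAAABAAB  (len 164)
t=6: AABAABAAAABAABAAAABAABAABAABAAAABAABAAAABAABAABAABAAAABAAB…BAABAAAABAABAAAABAABAABAABAAAABAABAAAABAABAABAABAAAABAABAA  (len 448)
t=7: AABAABAAAABAABAAAABAABAABAABAAAABAABAAAABAABAABAABAAAABAAB…BAABAAAABAABAAAABAABAAAABAABAAAABAABAABAABAAAABAABAAAABAAB  (len 1224)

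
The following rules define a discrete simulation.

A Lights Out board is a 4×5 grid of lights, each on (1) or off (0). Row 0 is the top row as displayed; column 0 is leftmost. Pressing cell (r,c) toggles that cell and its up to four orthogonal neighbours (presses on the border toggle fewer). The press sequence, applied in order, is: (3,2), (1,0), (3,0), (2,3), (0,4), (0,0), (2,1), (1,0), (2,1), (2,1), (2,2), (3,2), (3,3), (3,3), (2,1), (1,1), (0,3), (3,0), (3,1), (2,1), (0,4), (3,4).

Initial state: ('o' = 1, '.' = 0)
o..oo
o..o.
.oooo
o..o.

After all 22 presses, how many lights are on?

9

[0] o..oo
o..o.
.oooo
o..o.
[1] o..oo
o..o.
.o.oo
ooo..
[2] ...oo
.o.o.
oo.oo
ooo..
[3] ...oo
.o.o.
.o.oo
..o..
[4] ...oo
.o...
.oo..
..oo.
[5] .....
.o..o
.oo..
..oo.
[6] oo...
oo..o
.oo..
..oo.
[7] oo...
o...o
o....
.ooo.
[8] .o...
.o..o
.....
.ooo.
[9] .o...
....o
ooo..
..oo.
[10] .o...
.o..o
.....
.ooo.
[11] .o...
.oo.o
.ooo.
.o.o.
[12] .o...
.oo.o
.o.o.
..o..
[13] .o...
.oo.o
.o...
...oo
[14] .o...
.oo.o
.o.o.
..o..
[15] .o...
..o.o
o.oo.
.oo..
[16] .....
oo..o
oooo.
.oo..
[17] ..ooo
oo.oo
oooo.
.oo..
[18] ..ooo
oo.oo
.ooo.
o.o..
[19] ..ooo
oo.oo
..oo.
.o...
[20] ..ooo
o..oo
oo.o.
.....
[21] ..o..
o..o.
oo.o.
.....
[22] ..o..
o..o.
oo.oo
...oo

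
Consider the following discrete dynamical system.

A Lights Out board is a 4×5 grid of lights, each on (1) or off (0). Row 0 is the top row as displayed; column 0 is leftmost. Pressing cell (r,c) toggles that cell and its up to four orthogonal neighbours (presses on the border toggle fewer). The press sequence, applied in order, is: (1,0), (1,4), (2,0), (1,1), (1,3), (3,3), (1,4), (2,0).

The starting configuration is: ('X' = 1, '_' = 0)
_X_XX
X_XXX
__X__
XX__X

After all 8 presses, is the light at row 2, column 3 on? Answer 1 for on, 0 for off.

0

t=0: _X_XX
X_XXX
__X__
XX__X
t=1: XX_XX
_XXXX
X_X__
XX__X
t=2: XX_X_
_XX__
X_X_X
XX__X
t=3: XX_X_
XXX__
_XX_X
_X__X
t=4: X__X_
_____
__X_X
_X__X
t=5: X____
__XXX
__XXX
_X__X
t=6: X____
__XXX
__X_X
_XXX_
t=7: X___X
__X__
__X__
_XXX_
t=8: X___X
X_X__
XXX__
XXXX_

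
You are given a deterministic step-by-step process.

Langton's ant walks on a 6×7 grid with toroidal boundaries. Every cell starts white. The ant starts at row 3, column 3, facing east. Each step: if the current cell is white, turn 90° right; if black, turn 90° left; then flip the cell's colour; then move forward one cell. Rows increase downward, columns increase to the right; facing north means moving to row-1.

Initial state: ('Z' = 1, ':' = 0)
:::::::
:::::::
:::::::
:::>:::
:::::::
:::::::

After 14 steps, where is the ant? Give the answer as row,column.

0) :::::::
:::::::
:::::::
:::>:::
:::::::
:::::::
1) :::::::
:::::::
:::::::
:::Z:::
:::v:::
:::::::
2) :::::::
:::::::
:::::::
:::Z:::
::<Z:::
:::::::
3) :::::::
:::::::
:::::::
::^Z:::
::ZZ:::
:::::::
4) :::::::
:::::::
:::::::
::Z>:::
::ZZ:::
:::::::
5) :::::::
:::::::
:::^:::
::Z::::
::ZZ:::
:::::::
6) :::::::
:::::::
:::Z>::
::Z::::
::ZZ:::
:::::::
7) :::::::
:::::::
:::ZZ::
::Z:v::
::ZZ:::
:::::::
8) :::::::
:::::::
:::ZZ::
::Z<Z::
::ZZ:::
:::::::
9) :::::::
:::::::
:::^Z::
::ZZZ::
::ZZ:::
:::::::
10) :::::::
:::::::
::<:Z::
::ZZZ::
::ZZ:::
:::::::
11) :::::::
::^::::
::Z:Z::
::ZZZ::
::ZZ:::
:::::::
12) :::::::
::Z>:::
::Z:Z::
::ZZZ::
::ZZ:::
:::::::
13) :::::::
::ZZ:::
::ZvZ::
::ZZZ::
::ZZ:::
:::::::
14) :::::::
::ZZ:::
::<ZZ::
::ZZZ::
::ZZ:::
:::::::

2,2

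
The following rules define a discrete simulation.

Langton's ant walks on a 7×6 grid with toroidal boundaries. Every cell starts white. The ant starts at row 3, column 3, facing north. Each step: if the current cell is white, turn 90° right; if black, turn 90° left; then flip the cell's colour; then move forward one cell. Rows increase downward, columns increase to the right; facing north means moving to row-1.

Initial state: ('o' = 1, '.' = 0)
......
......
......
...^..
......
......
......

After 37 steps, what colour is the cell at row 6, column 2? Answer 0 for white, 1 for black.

t=0: ......
......
......
...^..
......
......
......
t=1: ......
......
......
...o>.
......
......
......
t=2: ......
......
......
...oo.
....v.
......
......
t=3: ......
......
......
...oo.
...<o.
......
......
t=4: ......
......
......
...^o.
...oo.
......
......
t=5: ......
......
......
..<.o.
...oo.
......
......
t=6: ......
......
..^...
..o.o.
...oo.
......
......
t=7: ......
......
..o>..
..o.o.
...oo.
......
......
t=8: ......
......
..oo..
..ovo.
...oo.
......
......
t=9: ......
......
..oo..
..<oo.
...oo.
......
......
t=10: ......
......
..oo..
...oo.
..voo.
......
......
t=11: ......
......
..oo..
...oo.
.<ooo.
......
......
t=12: ......
......
..oo..
.^.oo.
.oooo.
......
......
t=13: ......
......
..oo..
.o>oo.
.oooo.
......
......
t=14: ......
......
..oo..
.oooo.
.ovoo.
......
......
t=15: ......
......
..oo..
.oooo.
.o.>o.
......
......
t=16: ......
......
..oo..
.oo^o.
.o..o.
......
......
t=17: ......
......
..oo..
.o<.o.
.o..o.
......
......
t=18: ......
......
..oo..
.o..o.
.ov.o.
......
......
t=19: ......
......
..oo..
.o..o.
.<o.o.
......
......
t=20: ......
......
..oo..
.o..o.
..o.o.
.v....
......
t=21: ......
......
..oo..
.o..o.
..o.o.
<o....
......
t=22: ......
......
..oo..
.o..o.
^.o.o.
oo....
......
t=23: ......
......
..oo..
.o..o.
o>o.o.
oo....
......
t=24: ......
......
..oo..
.o..o.
ooo.o.
ov....
......
t=25: ......
......
..oo..
.o..o.
ooo.o.
o.>...
......
t=26: ......
......
..oo..
.o..o.
ooo.o.
o.o...
..v...
t=27: ......
......
..oo..
.o..o.
ooo.o.
o.o...
.<o...
t=28: ......
......
..oo..
.o..o.
ooo.o.
o^o...
.oo...
t=29: ......
......
..oo..
.o..o.
ooo.o.
oo>...
.oo...
t=30: ......
......
..oo..
.o..o.
oo^.o.
oo....
.oo...
t=31: ......
......
..oo..
.o..o.
o<..o.
oo....
.oo...
t=32: ......
......
..oo..
.o..o.
o...o.
ov....
.oo...
t=33: ......
......
..oo..
.o..o.
o...o.
o.>...
.oo...
t=34: ......
......
..oo..
.o..o.
o...o.
o.o...
.ov...
t=35: ......
......
..oo..
.o..o.
o...o.
o.o...
.o.>..
t=36: ...v..
......
..oo..
.o..o.
o...o.
o.o...
.o.o..
t=37: ..<o..
......
..oo..
.o..o.
o...o.
o.o...
.o.o..

0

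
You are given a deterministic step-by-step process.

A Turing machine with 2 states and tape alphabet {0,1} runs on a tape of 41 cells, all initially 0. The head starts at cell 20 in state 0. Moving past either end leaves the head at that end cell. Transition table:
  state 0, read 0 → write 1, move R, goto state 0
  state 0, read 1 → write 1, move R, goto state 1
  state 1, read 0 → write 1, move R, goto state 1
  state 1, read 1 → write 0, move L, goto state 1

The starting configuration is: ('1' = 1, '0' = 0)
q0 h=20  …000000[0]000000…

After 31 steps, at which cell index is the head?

step 0: q0 h=20  …000000[0]000000…
step 1: q0 h=21  …000001[0]000000…
step 2: q0 h=22  …000011[0]000000…
step 3: q0 h=23  …000111[0]000000…
step 4: q0 h=24  …001111[0]000000…
step 5: q0 h=25  …011111[0]000000…
step 6: q0 h=26  …111111[0]000000…
step 7: q0 h=27  …111111[0]000000…
step 8: q0 h=28  …111111[0]000000…
step 9: q0 h=29  …111111[0]000000…
step 10: q0 h=30  …111111[0]000000…
step 11: q0 h=31  …111111[0]000000…
step 12: q0 h=32  …111111[0]000000…
step 13: q0 h=33  …111111[0]000000…
step 14: q0 h=34  …111111[0]000000|
step 15: q0 h=35  …111111[0]00000|
step 16: q0 h=36  …111111[0]0000|
step 17: q0 h=37  …111111[0]000|
step 18: q0 h=38  …111111[0]00|
step 19: q0 h=39  …111111[0]0|
step 20: q0 h=40  …111111[0]|
step 21: q0 h=40  …111111[1]|
step 22: q1 h=40  …111111[1]|
step 23: q1 h=39  …111111[1]0|
step 24: q1 h=38  …111111[1]00|
step 25: q1 h=37  …111111[1]000|
step 26: q1 h=36  …111111[1]0000|
step 27: q1 h=35  …111111[1]00000|
step 28: q1 h=34  …111111[1]000000|
step 29: q1 h=33  …111111[1]000000…
step 30: q1 h=32  …111111[1]000000…
step 31: q1 h=31  …111111[1]000000…

31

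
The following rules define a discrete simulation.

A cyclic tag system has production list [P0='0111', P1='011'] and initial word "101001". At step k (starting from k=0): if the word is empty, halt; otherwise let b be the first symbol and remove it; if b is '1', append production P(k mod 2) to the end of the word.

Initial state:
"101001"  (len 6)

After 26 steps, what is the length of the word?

38

step 0: "101001"  (len 6)
step 1: "010010111"  (len 9)
step 2: "10010111"  (len 8)
step 3: "00101110111"  (len 11)
step 4: "0101110111"  (len 10)
step 5: "101110111"  (len 9)
step 6: "01110111011"  (len 11)
step 7: "1110111011"  (len 10)
step 8: "110111011011"  (len 12)
step 9: "101110110110111"  (len 15)
step 10: "01110110110111011"  (len 17)
step 11: "1110110110111011"  (len 16)
step 12: "110110110111011011"  (len 18)
step 13: "101101101110110110111"  (len 21)
step 14: "01101101110110110111011"  (len 23)
step 15: "1101101110110110111011"  (len 22)
step 16: "101101110110110111011011"  (len 24)
step 17: "011011101101101110110110111"  (len 27)
step 18: "11011101101101110110110111"  (len 26)
step 19: "10111011011011101101101110111"  (len 29)
step 20: "0111011011011101101101110111011"  (len 31)
step 21: "111011011011101101101110111011"  (len 30)
step 22: "11011011011101101101110111011011"  (len 32)
step 23: "10110110111011011011101110110110111"  (len 35)
step 24: "0110110111011011011101110110110111011"  (len 37)
step 25: "110110111011011011101110110110111011"  (len 36)
step 26: "10110111011011011101110110110111011011"  (len 38)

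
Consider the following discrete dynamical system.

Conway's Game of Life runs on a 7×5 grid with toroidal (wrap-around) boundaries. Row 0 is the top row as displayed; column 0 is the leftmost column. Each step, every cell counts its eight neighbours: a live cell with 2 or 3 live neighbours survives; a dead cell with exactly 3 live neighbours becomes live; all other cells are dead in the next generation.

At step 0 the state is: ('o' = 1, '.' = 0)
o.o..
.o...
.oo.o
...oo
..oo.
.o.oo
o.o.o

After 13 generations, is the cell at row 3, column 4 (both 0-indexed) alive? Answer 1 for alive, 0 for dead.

0

0) o.o..
.o...
.oo.o
...oo
..oo.
.o.oo
o.o.o
1) o.ooo
...o.
.oo.o
oo..o
o....
.o...
..o..
2) .oo.o
.....
.oo.o
..ooo
....o
.o...
o.o.o
3) .oo.o
.....
ooo.o
.oo.o
o.o.o
.o.oo
..o.o
4) ooo..
....o
..o.o
.....
.....
.o...
....o
5) oo.oo
..o.o
...o.
.....
.....
.....
..o..
6) oo..o
.oo..
...o.
.....
.....
.....
ooooo
7) .....
.oooo
..o..
.....
.....
ooooo
..oo.
8) .o..o
.ooo.
.oo..
.....
ooooo
oo..o
o....
9) .o.oo
...o.
.o.o.
....o
..oo.
.....
.....
10) ..ooo
o..o.
..ooo
....o
...o.
.....
.....
11) ..ooo
oo...
o.o..
..o.o
.....
.....
...o.
12) ooooo
o....
o.ooo
.o.o.
.....
.....
..ooo
13) .....
.....
o.oo.
oo.o.
.....
...o.
.....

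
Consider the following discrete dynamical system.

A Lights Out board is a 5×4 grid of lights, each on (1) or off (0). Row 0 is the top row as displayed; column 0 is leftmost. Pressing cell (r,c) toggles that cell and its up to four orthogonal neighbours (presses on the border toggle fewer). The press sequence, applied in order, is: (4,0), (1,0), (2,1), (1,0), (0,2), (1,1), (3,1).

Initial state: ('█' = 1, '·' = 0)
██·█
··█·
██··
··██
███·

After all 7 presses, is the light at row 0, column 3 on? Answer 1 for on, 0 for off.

0

step 0: ██·█
··█·
██··
··██
███·
step 1: ██·█
··█·
██··
█·██
··█·
step 2: ·█·█
███·
·█··
█·██
··█·
step 3: ·█·█
█·█·
█·█·
████
··█·
step 4: ██·█
·██·
··█·
████
··█·
step 5: █·█·
·█··
··█·
████
··█·
step 6: ███·
█·█·
·██·
████
··█·
step 7: ███·
█·█·
··█·
···█
·██·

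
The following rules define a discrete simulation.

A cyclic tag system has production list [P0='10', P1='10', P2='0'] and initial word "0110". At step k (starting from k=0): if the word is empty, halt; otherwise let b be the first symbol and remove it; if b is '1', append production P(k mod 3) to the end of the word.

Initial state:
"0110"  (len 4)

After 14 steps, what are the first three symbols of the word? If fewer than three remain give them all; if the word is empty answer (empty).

gen 0: "0110"  (len 4)
gen 1: "110"  (len 3)
gen 2: "1010"  (len 4)
gen 3: "0100"  (len 4)
gen 4: "100"  (len 3)
gen 5: "0010"  (len 4)
gen 6: "010"  (len 3)
gen 7: "10"  (len 2)
gen 8: "010"  (len 3)
gen 9: "10"  (len 2)
gen 10: "010"  (len 3)
gen 11: "10"  (len 2)
gen 12: "00"  (len 2)
gen 13: "0"  (len 1)
gen 14: (halted — word empty)

(empty)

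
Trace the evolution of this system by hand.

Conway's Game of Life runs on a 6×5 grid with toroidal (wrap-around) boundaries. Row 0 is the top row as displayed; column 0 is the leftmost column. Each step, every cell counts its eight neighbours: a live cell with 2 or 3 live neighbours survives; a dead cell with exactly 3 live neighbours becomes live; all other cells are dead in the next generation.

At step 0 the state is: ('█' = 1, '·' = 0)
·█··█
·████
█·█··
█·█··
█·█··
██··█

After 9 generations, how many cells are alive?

1

gen 0: ·█··█
·████
█·█··
█·█··
█·█··
██··█
gen 1: ·····
····█
█····
█·███
··██·
··███
gen 2: ····█
·····
██···
█·█··
█····
··█·█
gen 3: ···█·
█····
██···
█···█
█··██
█··██
gen 4: █··█·
██··█
·█···
···█·
·█···
█·█··
gen 5: ··██·
·██·█
·██·█
··█··
·██··
█·█·█
gen 6: ·····
····█
·····
█····
█·█··
█···█
gen 7: █···█
·····
·····
·█···
█····
██··█
gen 8: ·█··█
·····
·····
·····
····█
·█···
gen 9: █····
·····
·····
·····
·····
·····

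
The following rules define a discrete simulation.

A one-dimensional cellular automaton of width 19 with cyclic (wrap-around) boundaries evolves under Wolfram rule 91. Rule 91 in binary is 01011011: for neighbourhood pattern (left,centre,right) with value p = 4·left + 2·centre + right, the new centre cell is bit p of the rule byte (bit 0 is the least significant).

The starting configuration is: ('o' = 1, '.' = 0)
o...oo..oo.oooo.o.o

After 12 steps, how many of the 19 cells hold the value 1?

10

k=0  o...oo..oo.oooo.o.o
k=1  oooooooooo.o..o...o
k=2  .........o..oo.oooo
k=3  ooooooooo.oooo.o..o
k=4  ........o.o..o..ooo
k=5  oooooooo...oo.ooo.o
k=6  .......oooooo.o.o.o
k=7  oooooooo....o......
k=8  o......ooooo.oooooo
k=9  oooooooo...o.o.....
k=10  o......oooo...ooooo
k=11  oooooooo..ooooo....
k=12  o......oooo...ooooo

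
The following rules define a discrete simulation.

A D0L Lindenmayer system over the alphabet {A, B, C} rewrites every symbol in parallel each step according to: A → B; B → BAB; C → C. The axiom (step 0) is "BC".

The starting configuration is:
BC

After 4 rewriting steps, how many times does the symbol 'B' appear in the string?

k=0  BC
k=1  BABC
k=2  BABBBABC
k=3  BABBBABBABBABBBABC
k=4  BABBBABBABBABBBABBABBBABBABBBABBABBABBBABC

29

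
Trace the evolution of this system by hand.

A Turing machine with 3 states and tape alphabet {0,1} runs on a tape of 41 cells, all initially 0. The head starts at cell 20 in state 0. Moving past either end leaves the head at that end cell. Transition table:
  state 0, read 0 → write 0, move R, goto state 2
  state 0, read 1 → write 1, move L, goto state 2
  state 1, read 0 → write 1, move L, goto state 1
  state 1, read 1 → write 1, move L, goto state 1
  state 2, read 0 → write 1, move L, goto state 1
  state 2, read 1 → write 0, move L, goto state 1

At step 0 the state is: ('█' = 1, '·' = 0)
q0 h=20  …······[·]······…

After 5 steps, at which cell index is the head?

0) q0 h=20  …······[·]······…
1) q2 h=21  …······[·]······…
2) q1 h=20  …······[·]█·····…
3) q1 h=19  …······[·]██····…
4) q1 h=18  …······[·]███···…
5) q1 h=17  …······[·]████··…

17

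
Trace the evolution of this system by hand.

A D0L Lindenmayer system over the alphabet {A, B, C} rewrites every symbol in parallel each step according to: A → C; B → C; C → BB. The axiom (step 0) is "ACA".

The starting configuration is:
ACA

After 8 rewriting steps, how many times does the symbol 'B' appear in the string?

gen 0: ACA
gen 1: CBBC
gen 2: BBCCBB
gen 3: CCBBBBCC
gen 4: BBBBCCCCBBBB
gen 5: CCCCBBBBBBBBCCCC
gen 6: BBBBBBBBCCCCCCCCBBBBBBBB
gen 7: CCCCCCCCBBBBBBBBBBBBBBBBCCCCCCCC
gen 8: BBBBBBBBBBBBBBBBCCCCCCCCCCCCCCCCBBBBBBBBBBBBBBBB

32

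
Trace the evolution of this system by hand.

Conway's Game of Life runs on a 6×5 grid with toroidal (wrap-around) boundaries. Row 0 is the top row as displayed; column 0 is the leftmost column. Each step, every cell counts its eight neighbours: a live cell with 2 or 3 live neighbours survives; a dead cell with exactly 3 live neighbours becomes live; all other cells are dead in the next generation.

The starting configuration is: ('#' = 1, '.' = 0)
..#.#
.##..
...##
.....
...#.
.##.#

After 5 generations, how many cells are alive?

8

0) ..#.#
.##..
...##
.....
...#.
.##.#
1) .....
###.#
..##.
...##
..##.
###.#
2) .....
###.#
.....
....#
.....
###.#
3) .....
##...
.#.##
.....
.#.##
##...
4) .....
###.#
.##.#
.....
.##.#
###.#
5) .....
..#.#
..#.#
.....
..#.#
..#.#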